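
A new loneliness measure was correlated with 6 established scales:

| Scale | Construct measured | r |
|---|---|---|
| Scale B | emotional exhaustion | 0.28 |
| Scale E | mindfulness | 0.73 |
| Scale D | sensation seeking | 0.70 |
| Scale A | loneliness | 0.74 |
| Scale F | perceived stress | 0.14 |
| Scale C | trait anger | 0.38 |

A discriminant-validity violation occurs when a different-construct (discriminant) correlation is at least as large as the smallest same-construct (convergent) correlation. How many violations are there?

0

Convergent (same construct = loneliness): Scale A.
Smallest convergent = 0.74. Discriminant values: 0.28, 0.73, 0.70, 0.14, 0.38; count ≥ 0.74 → 0.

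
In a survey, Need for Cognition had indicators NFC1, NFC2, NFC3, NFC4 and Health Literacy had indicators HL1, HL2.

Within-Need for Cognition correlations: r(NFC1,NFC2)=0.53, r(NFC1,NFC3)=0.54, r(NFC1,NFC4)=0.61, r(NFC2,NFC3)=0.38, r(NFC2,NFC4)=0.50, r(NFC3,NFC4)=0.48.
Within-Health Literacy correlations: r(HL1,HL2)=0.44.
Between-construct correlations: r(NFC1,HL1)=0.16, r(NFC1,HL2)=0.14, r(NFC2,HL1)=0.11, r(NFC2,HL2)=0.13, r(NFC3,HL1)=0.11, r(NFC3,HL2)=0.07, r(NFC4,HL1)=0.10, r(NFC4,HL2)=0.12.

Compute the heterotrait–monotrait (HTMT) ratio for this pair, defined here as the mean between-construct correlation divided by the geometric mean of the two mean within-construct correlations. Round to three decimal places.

Mean between = 0.94/8 = 0.1175.
Mean within-NFC = 3.04/6 = 0.5067; mean within-HL = 0.44/1 = 0.4400.
Geometric mean = √(0.5067 × 0.4400) = 0.4722.
HTMT = 0.1175 / 0.4722 = 0.249.

0.249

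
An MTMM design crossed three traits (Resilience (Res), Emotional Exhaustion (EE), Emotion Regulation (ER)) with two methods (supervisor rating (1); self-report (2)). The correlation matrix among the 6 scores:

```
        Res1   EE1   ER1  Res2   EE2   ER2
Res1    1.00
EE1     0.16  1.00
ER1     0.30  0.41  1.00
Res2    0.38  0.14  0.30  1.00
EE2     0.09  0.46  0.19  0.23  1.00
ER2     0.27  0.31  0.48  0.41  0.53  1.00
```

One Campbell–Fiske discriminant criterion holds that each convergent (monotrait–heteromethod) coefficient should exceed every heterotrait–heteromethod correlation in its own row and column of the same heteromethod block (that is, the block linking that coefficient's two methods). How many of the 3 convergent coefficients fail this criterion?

0

Each convergent coefficient versus the relevant comparison correlations:
Res (methods 1·2): 0.38 vs {0.09, 0.14, 0.27, 0.30} → pass.
EE (methods 1·2): 0.46 vs {0.14, 0.09, 0.31, 0.19} → pass.
ER (methods 1·2): 0.48 vs {0.30, 0.27, 0.19, 0.31} → pass.
0 of 3 fail.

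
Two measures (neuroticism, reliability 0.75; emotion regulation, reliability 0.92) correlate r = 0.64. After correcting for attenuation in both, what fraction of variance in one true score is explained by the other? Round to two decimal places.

0.59

Disattenuated r = 0.64 / √(0.75 × 0.92) = 0.64 / 0.8307 = 0.7704.
Shared true-score variance = 0.7704² = 0.5935 ≈ 0.59.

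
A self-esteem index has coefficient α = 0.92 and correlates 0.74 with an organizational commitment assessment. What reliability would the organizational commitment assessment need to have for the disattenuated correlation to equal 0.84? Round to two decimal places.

0.84

r_true = r_obs / √(r_xx · r_yy) ⇒ 0.84 = 0.74 / √(0.92 · r_yy).
√(0.92 · r_yy) = 0.74 / 0.84 = 0.8810; 0.92 · r_yy = 0.7762; r_yy = 0.7762 / 0.92 ≈ 0.84.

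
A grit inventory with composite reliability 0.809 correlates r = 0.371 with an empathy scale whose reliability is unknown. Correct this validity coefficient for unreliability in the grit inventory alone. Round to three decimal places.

0.412

Single correction: r_c = r_obs / √r_xx = 0.371 / √0.809 = 0.371 / 0.8994 ≈ 0.412.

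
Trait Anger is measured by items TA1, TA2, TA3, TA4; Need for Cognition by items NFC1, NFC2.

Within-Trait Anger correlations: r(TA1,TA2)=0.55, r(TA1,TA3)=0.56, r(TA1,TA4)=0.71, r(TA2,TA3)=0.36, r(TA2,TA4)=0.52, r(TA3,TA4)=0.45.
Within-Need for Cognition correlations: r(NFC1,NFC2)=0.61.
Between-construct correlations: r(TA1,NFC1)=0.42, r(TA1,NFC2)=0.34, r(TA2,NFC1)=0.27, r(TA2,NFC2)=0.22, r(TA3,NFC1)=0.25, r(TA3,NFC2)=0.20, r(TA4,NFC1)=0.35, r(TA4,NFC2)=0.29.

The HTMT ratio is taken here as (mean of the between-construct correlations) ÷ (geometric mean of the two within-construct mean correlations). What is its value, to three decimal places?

0.517

Mean between = 2.34/8 = 0.2925.
Mean within-TA = 3.15/6 = 0.5250; mean within-NFC = 0.61/1 = 0.6100.
Geometric mean = √(0.5250 × 0.6100) = 0.5659.
HTMT = 0.2925 / 0.5659 = 0.517.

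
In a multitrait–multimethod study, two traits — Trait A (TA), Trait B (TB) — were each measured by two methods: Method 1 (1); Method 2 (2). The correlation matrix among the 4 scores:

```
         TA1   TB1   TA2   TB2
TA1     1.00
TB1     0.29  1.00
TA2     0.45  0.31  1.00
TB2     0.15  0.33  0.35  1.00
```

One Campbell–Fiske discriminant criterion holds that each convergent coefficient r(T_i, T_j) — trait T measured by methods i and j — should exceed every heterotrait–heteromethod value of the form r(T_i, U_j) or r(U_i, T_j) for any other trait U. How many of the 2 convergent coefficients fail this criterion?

0

Checking each validity diagonal entry against its comparison values:
TA (methods 1·2): 0.45 vs {0.15, 0.31} → pass.
TB (methods 1·2): 0.33 vs {0.31, 0.15} → pass.
0 of 2 fail.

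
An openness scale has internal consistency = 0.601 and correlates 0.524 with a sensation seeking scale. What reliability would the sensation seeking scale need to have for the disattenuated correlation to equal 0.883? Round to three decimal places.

0.586

r_true = r_obs / √(r_xx · r_yy) ⇒ 0.883 = 0.524 / √(0.601 · r_yy).
√(0.601 · r_yy) = 0.524 / 0.883 = 0.5934; 0.601 · r_yy = 0.3521; r_yy = 0.3521 / 0.601 ≈ 0.586.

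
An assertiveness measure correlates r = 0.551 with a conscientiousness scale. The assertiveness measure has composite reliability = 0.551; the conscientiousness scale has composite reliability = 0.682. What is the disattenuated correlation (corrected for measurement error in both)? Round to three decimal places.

r_true = r_obs / √(r_xx · r_yy) = 0.551 / √(0.551 × 0.682) = 0.551 / √0.375782 = 0.551 / 0.6130 ≈ 0.899.

0.899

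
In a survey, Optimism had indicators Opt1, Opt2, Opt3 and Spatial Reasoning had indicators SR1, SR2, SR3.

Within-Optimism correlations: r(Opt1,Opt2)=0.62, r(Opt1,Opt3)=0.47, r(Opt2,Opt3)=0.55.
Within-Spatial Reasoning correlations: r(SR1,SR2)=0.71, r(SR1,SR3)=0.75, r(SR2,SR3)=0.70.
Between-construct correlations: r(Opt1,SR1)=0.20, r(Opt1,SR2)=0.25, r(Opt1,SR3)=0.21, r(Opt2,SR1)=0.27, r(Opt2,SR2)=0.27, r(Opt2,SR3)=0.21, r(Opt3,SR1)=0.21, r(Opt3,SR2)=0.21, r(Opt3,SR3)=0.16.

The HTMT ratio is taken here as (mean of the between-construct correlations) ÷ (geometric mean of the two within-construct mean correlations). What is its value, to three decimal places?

Between-construct mean = 1.99/9 = 0.2211.
Mean within-Opt = 1.64/3 = 0.5467; mean within-SR = 2.16/3 = 0.7200.
Geometric mean = √(0.5467 × 0.7200) = 0.6274.
HTMT = 0.2211 / 0.6274 = 0.352.

0.352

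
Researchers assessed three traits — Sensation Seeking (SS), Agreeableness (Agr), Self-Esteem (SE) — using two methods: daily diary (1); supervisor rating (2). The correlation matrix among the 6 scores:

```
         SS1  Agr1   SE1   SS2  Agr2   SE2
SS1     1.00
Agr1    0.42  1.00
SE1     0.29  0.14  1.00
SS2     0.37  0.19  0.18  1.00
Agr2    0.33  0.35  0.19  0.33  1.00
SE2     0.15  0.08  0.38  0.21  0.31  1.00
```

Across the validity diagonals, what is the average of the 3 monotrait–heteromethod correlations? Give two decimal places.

0.37

Convergent values: 0.37, 0.35, 0.38; mean = 1.10/3 = 0.37.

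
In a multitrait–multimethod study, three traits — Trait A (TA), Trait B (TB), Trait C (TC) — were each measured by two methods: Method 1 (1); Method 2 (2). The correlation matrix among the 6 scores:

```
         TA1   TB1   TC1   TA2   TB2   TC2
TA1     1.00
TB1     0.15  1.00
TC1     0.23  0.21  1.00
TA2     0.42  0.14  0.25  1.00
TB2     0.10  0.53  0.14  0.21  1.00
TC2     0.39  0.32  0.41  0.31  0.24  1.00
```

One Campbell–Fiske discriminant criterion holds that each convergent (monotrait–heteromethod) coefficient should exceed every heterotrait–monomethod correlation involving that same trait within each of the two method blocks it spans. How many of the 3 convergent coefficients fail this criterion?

Each convergent coefficient versus the relevant comparison correlations:
TA (methods 1·2): 0.42 vs {0.15, 0.21, 0.23, 0.31} → pass.
TB (methods 1·2): 0.53 vs {0.15, 0.21, 0.21, 0.24} → pass.
TC (methods 1·2): 0.41 vs {0.23, 0.31, 0.21, 0.24} → pass.
0 of 3 fail.

0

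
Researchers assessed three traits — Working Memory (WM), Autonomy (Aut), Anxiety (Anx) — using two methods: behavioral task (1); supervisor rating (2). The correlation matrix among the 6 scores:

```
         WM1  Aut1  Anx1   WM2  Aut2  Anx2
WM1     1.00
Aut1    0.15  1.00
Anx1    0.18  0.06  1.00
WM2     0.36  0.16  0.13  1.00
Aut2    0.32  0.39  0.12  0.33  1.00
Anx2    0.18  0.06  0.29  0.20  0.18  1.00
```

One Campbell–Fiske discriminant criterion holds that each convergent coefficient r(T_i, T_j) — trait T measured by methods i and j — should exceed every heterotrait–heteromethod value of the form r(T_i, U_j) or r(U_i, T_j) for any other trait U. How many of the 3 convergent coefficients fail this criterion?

Convergent coefficients and their comparison sets:
WM (methods 1·2): 0.36 vs {0.32, 0.16, 0.18, 0.13} → pass.
Aut (methods 1·2): 0.39 vs {0.16, 0.32, 0.06, 0.12} → pass.
Anx (methods 1·2): 0.29 vs {0.13, 0.18, 0.12, 0.06} → pass.
0 of 3 fail.

0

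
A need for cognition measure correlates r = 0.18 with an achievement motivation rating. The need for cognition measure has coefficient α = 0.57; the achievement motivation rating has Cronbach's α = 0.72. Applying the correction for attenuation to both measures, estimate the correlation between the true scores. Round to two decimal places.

r_true = r_obs / √(r_xx · r_yy) = 0.18 / √(0.57 × 0.72) = 0.18 / √0.4104 = 0.18 / 0.6406 ≈ 0.28.

0.28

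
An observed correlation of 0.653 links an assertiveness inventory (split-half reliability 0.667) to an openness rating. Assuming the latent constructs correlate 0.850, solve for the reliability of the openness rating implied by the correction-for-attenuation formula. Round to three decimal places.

0.885

r_true = r_obs / √(r_xx · r_yy) ⇒ 0.850 = 0.653 / √(0.667 · r_yy).
√(0.667 · r_yy) = 0.653 / 0.850 = 0.7682; 0.667 · r_yy = 0.5901; r_yy = 0.5901 / 0.667 ≈ 0.885.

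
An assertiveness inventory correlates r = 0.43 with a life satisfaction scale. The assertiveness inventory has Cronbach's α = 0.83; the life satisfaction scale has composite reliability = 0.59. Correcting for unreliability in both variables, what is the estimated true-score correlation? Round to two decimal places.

r_true = r_obs / √(r_xx · r_yy) = 0.43 / √(0.83 × 0.59) = 0.43 / √0.4897 = 0.43 / 0.6998 ≈ 0.61.

0.61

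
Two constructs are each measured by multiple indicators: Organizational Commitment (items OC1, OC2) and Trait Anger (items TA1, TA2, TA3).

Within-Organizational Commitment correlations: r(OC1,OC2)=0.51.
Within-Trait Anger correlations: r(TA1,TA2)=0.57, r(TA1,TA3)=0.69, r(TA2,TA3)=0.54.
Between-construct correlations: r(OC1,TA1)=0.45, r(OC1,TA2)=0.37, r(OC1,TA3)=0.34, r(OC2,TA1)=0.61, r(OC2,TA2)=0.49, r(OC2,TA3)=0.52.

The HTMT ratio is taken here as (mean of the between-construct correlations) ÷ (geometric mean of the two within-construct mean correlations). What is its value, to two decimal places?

0.84

Mean between = 2.78/6 = 0.4633.
Mean within-OC = 0.51/1 = 0.5100; mean within-TA = 1.80/3 = 0.6000.
Geometric mean = √(0.5100 × 0.6000) = 0.5532.
HTMT = 0.4633 / 0.5532 = 0.84.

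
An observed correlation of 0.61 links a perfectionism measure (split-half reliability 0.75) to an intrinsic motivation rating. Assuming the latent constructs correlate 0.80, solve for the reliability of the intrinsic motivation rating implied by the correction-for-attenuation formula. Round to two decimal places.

r_true = r_obs / √(r_xx · r_yy) ⇒ 0.80 = 0.61 / √(0.75 · r_yy).
√(0.75 · r_yy) = 0.61 / 0.80 = 0.7625; 0.75 · r_yy = 0.5814; r_yy = 0.5814 / 0.75 ≈ 0.78.

0.78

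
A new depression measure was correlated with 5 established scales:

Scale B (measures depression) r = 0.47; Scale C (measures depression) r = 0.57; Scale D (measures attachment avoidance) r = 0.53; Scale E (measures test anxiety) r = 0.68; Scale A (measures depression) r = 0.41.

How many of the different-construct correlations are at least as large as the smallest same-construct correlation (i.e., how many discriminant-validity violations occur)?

Convergent (same construct = depression): Scale B, Scale C, Scale A.
Smallest convergent = 0.41. Discriminant values: 0.53, 0.68; count ≥ 0.41 → 2.

2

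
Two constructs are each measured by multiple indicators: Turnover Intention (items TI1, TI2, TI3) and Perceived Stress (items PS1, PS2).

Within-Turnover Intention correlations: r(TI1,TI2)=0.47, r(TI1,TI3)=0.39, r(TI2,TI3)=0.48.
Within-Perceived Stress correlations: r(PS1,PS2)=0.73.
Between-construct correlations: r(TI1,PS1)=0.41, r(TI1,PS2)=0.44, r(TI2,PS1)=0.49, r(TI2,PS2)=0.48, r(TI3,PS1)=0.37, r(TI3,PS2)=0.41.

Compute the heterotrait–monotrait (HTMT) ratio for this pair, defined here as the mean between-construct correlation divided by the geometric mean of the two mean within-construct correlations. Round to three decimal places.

Mean between = 2.60/6 = 0.4333.
Mean within-TI = 1.34/3 = 0.4467; mean within-PS = 0.73/1 = 0.7300.
Geometric mean = √(0.4467 × 0.7300) = 0.5710.
HTMT = 0.4333 / 0.5710 = 0.759.

0.759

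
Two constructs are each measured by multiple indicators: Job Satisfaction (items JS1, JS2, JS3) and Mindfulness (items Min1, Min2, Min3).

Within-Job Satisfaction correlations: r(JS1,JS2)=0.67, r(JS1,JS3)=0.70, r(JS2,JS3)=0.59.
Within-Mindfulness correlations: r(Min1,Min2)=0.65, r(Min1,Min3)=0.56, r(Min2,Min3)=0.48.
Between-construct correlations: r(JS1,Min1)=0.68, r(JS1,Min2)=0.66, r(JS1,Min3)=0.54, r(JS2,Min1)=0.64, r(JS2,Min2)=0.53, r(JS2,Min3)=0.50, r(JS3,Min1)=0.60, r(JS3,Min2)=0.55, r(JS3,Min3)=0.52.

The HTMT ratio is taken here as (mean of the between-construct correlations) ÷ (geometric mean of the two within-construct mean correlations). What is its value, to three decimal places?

Between-construct mean = 5.22/9 = 0.5800.
Mean within-JS = 1.96/3 = 0.6533; mean within-Min = 1.69/3 = 0.5633.
Geometric mean = √(0.6533 × 0.5633) = 0.6066.
HTMT = 0.5800 / 0.6066 = 0.956.

0.956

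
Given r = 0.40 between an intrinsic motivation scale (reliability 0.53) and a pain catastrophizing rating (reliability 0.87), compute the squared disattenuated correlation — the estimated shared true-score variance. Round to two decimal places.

Disattenuated r = 0.40 / √(0.53 × 0.87) = 0.40 / 0.6790 = 0.5891.
Shared true-score variance = 0.5891² = 0.3470 ≈ 0.35.

0.35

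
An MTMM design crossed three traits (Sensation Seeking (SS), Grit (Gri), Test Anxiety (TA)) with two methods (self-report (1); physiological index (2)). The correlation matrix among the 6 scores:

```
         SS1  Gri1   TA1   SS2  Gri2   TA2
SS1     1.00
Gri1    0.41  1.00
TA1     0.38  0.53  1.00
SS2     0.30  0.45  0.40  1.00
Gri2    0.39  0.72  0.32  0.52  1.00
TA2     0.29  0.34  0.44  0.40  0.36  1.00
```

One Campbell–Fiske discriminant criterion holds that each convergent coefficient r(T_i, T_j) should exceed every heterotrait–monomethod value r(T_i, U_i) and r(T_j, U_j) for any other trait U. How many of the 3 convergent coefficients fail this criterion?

Each convergent coefficient versus the relevant comparison correlations:
SS (methods 1·2): 0.30 vs {0.41, 0.52, 0.38, 0.40} → fail.
Gri (methods 1·2): 0.72 vs {0.41, 0.52, 0.53, 0.36} → pass.
TA (methods 1·2): 0.44 vs {0.38, 0.40, 0.53, 0.36} → fail.
2 of 3 fail.

2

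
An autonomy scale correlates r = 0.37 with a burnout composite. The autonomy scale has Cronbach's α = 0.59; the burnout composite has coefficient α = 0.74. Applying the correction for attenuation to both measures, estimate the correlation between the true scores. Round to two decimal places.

r_true = r_obs / √(r_xx · r_yy) = 0.37 / √(0.59 × 0.74) = 0.37 / √0.4366 = 0.37 / 0.6608 ≈ 0.56.

0.56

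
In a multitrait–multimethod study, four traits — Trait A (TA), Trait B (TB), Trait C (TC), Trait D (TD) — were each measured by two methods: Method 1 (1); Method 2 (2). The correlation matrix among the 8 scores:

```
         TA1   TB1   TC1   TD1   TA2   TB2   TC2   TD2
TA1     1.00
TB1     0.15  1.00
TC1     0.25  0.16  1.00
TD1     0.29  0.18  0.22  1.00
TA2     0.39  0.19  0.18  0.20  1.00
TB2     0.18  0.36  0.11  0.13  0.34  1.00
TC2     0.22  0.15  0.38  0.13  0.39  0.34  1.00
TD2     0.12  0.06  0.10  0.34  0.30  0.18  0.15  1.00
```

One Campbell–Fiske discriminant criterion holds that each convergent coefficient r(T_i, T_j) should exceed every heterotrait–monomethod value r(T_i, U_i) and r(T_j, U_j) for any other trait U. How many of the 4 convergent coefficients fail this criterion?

2

Checking each validity diagonal entry against its comparison values:
TA (methods 1·2): 0.39 vs {0.15, 0.34, 0.25, 0.39, 0.29, 0.30} → fail.
TB (methods 1·2): 0.36 vs {0.15, 0.34, 0.16, 0.34, 0.18, 0.18} → pass.
TC (methods 1·2): 0.38 vs {0.25, 0.39, 0.16, 0.34, 0.22, 0.15} → fail.
TD (methods 1·2): 0.34 vs {0.29, 0.30, 0.18, 0.18, 0.22, 0.15} → pass.
2 of 4 fail.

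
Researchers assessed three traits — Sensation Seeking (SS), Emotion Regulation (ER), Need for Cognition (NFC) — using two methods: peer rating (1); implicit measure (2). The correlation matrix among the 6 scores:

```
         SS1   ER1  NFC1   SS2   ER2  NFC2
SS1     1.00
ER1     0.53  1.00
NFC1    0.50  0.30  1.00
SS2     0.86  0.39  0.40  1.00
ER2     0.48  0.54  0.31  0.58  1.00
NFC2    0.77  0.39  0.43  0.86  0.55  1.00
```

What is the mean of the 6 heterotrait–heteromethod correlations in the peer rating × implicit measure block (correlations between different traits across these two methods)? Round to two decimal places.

HTHM values (method 1 × method 2): 0.48, 0.77, 0.39, 0.39, 0.40, 0.31; mean = 2.74/6 = 0.46.

0.46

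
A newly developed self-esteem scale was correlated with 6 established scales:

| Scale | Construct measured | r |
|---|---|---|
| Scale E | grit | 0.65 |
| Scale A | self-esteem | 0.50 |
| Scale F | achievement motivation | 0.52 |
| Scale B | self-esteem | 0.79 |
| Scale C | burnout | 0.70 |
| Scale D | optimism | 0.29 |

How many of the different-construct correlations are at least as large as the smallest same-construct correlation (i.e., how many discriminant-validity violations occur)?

3

Convergent (same construct = self-esteem): Scale A, Scale B.
Smallest convergent = 0.50. Discriminant values: 0.65, 0.52, 0.70, 0.29; count ≥ 0.50 → 3.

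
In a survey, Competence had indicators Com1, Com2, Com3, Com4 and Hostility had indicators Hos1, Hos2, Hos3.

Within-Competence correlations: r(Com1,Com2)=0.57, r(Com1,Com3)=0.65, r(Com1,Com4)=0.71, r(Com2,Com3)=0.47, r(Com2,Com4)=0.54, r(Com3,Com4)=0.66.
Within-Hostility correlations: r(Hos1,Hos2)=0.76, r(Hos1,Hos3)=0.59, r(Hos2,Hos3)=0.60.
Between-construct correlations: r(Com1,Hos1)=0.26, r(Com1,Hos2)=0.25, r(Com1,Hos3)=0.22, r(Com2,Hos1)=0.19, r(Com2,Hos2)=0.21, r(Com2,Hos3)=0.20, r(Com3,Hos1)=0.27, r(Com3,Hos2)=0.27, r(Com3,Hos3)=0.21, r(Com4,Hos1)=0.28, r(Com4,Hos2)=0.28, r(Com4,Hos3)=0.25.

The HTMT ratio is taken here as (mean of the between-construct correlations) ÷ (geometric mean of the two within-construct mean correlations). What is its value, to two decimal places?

0.39

Mean heterotrait r = 2.89/12 = 0.2408.
Mean within-Com = 3.60/6 = 0.6000; mean within-Hos = 1.95/3 = 0.6500.
Geometric mean = √(0.6000 × 0.6500) = 0.6245.
HTMT = 0.2408 / 0.6245 = 0.39.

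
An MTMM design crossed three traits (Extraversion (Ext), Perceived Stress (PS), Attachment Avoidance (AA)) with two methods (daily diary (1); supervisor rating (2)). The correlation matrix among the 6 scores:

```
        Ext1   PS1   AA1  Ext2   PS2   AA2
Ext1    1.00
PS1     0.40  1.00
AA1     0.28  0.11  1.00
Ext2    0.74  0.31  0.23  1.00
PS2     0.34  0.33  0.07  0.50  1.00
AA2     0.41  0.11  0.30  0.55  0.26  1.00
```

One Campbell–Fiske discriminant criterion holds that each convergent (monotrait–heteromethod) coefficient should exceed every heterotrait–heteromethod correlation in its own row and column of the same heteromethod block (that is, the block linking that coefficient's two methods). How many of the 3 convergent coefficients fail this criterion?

2

Each convergent coefficient versus the relevant comparison correlations:
Ext (methods 1·2): 0.74 vs {0.34, 0.31, 0.41, 0.23} → pass.
PS (methods 1·2): 0.33 vs {0.31, 0.34, 0.11, 0.07} → fail.
AA (methods 1·2): 0.30 vs {0.23, 0.41, 0.07, 0.11} → fail.
2 of 3 fail.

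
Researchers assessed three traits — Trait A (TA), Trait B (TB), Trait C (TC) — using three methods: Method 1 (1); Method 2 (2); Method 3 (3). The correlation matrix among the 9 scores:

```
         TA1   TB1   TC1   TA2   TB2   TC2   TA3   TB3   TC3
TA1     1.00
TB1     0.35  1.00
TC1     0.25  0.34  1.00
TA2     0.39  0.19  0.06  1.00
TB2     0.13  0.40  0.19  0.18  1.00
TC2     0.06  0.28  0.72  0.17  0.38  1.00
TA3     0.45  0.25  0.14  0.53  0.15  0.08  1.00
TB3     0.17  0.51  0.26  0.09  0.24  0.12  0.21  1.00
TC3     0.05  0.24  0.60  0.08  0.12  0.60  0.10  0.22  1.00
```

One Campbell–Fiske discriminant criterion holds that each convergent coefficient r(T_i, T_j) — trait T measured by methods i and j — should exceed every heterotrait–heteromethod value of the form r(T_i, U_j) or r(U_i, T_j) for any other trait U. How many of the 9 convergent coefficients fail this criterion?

0

Convergent coefficients and their comparison sets:
TA (methods 1·2): 0.39 vs {0.13, 0.19, 0.06, 0.06} → pass.
TA (methods 1·3): 0.45 vs {0.17, 0.25, 0.05, 0.14} → pass.
TA (methods 2·3): 0.53 vs {0.09, 0.15, 0.08, 0.08} → pass.
TB (methods 1·2): 0.40 vs {0.19, 0.13, 0.28, 0.19} → pass.
TB (methods 1·3): 0.51 vs {0.25, 0.17, 0.24, 0.26} → pass.
TB (methods 2·3): 0.24 vs {0.15, 0.09, 0.12, 0.12} → pass.
TC (methods 1·2): 0.72 vs {0.06, 0.06, 0.19, 0.28} → pass.
TC (methods 1·3): 0.60 vs {0.14, 0.05, 0.26, 0.24} → pass.
TC (methods 2·3): 0.60 vs {0.08, 0.08, 0.12, 0.12} → pass.
0 of 9 fail.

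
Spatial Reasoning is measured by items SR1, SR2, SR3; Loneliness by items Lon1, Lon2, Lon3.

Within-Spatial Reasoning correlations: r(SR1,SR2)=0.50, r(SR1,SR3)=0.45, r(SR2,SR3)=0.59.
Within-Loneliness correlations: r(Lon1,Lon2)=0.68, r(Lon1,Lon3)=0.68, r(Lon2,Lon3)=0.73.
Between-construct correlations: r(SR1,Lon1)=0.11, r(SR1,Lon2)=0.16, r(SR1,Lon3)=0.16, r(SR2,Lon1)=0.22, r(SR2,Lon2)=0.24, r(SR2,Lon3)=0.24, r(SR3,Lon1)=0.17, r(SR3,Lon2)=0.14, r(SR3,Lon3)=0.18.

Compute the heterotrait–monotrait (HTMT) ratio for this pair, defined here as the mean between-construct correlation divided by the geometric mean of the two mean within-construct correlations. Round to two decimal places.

Between-construct mean = 1.62/9 = 0.1800.
Mean within-SR = 1.54/3 = 0.5133; mean within-Lon = 2.09/3 = 0.6967.
Geometric mean = √(0.5133 × 0.6967) = 0.5980.
HTMT = 0.1800 / 0.5980 = 0.30.

0.30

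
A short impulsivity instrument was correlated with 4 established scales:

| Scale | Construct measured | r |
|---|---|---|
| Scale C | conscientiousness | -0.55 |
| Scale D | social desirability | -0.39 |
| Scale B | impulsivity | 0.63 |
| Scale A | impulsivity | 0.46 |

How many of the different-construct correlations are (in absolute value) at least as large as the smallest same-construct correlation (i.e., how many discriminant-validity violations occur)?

1

Convergent (same construct = impulsivity): Scale B, Scale A.
Smallest convergent = 0.46. Discriminant |r|: 0.55, 0.39; count ≥ 0.46 → 1.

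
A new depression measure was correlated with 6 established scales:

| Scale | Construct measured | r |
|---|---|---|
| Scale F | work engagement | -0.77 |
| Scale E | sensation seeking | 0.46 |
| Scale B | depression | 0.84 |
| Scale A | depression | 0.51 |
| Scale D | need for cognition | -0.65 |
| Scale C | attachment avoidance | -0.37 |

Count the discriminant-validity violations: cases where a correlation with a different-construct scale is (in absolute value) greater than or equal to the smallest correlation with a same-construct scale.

2

Convergent (same construct = depression): Scale B, Scale A.
Smallest convergent = 0.51. Discriminant |r|: 0.77, 0.46, 0.65, 0.37; count ≥ 0.51 → 2.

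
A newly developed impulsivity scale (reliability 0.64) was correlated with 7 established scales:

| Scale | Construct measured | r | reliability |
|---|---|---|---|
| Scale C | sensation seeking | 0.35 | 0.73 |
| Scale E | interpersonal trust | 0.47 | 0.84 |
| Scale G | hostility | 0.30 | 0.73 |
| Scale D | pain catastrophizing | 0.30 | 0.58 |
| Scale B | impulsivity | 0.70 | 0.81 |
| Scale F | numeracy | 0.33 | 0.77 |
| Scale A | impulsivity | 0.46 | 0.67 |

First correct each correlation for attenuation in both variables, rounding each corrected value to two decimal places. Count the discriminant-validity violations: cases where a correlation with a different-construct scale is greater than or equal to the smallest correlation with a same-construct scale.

0

Disattenuated r (r / √(r_scale · r_new)):
  Scale C (disc): 0.35 / √(0.73·0.64) = 0.51
  Scale E (disc): 0.47 / √(0.84·0.64) = 0.64
  Scale G (disc): 0.30 / √(0.73·0.64) = 0.44
  Scale D (disc): 0.30 / √(0.58·0.64) = 0.49
  Scale B (conv): 0.70 / √(0.81·0.64) = 0.97
  Scale F (disc): 0.33 / √(0.77·0.64) = 0.47
  Scale A (conv): 0.46 / √(0.67·0.64) = 0.70
Smallest convergent = 0.70. Discriminant values: 0.51, 0.64, 0.44, 0.49, 0.47; count ≥ 0.70 → 0.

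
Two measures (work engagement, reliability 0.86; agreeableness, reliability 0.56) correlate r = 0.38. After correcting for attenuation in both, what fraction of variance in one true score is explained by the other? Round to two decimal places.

Disattenuated r = 0.38 / √(0.86 × 0.56) = 0.38 / 0.6940 = 0.5476.
Shared true-score variance = 0.5476² = 0.2999 ≈ 0.30.

0.30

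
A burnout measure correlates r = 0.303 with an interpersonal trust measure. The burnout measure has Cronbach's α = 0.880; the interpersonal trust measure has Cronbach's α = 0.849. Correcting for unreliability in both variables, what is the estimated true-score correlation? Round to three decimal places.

r_true = r_obs / √(r_xx · r_yy) = 0.303 / √(0.880 × 0.849) = 0.303 / √0.747120 = 0.303 / 0.8644 ≈ 0.351.

0.351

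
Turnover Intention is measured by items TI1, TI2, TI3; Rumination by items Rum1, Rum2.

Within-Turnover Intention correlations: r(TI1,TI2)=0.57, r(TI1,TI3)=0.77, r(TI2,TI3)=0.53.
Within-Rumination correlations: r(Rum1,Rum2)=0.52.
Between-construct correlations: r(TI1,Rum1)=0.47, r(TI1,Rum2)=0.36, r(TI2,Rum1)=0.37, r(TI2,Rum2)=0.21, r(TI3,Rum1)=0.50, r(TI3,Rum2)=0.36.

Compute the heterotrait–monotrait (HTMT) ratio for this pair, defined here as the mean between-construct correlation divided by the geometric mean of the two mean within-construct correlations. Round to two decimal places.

Between-construct mean = 2.27/6 = 0.3783.
Mean within-TI = 1.87/3 = 0.6233; mean within-Rum = 0.52/1 = 0.5200.
Geometric mean = √(0.6233 × 0.5200) = 0.5693.
HTMT = 0.3783 / 0.5693 = 0.66.

0.66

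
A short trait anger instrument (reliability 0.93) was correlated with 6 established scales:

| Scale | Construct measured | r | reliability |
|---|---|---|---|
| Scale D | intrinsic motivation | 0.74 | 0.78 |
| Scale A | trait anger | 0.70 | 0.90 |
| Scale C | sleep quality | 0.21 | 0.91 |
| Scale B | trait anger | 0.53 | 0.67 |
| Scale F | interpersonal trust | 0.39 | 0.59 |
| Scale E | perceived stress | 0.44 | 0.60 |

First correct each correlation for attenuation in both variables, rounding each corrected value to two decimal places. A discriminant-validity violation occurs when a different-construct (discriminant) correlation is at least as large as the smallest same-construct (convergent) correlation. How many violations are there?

1

Disattenuated r (r / √(r_scale · r_new)):
  Scale D (disc): 0.74 / √(0.78·0.93) = 0.87
  Scale A (conv): 0.70 / √(0.90·0.93) = 0.77
  Scale C (disc): 0.21 / √(0.91·0.93) = 0.23
  Scale B (conv): 0.53 / √(0.67·0.93) = 0.67
  Scale F (disc): 0.39 / √(0.59·0.93) = 0.53
  Scale E (disc): 0.44 / √(0.60·0.93) = 0.59
Smallest convergent = 0.67. Discriminant values: 0.87, 0.23, 0.53, 0.59; count ≥ 0.67 → 1.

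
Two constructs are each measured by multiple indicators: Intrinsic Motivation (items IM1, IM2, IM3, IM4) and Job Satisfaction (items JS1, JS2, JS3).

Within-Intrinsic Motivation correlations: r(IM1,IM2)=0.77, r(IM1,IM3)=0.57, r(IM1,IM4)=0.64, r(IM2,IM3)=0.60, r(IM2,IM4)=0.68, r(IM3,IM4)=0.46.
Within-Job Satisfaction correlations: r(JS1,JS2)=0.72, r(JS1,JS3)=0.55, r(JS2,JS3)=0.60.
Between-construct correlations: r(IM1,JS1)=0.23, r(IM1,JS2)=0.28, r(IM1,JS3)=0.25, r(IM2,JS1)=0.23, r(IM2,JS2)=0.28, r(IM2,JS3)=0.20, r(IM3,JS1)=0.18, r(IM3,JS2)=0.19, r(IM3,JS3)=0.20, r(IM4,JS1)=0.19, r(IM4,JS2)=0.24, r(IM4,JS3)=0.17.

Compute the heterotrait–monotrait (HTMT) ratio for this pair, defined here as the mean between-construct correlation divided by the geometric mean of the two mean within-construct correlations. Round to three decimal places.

0.354

Mean between = 2.64/12 = 0.2200.
Mean within-IM = 3.72/6 = 0.6200; mean within-JS = 1.87/3 = 0.6233.
Geometric mean = √(0.6200 × 0.6233) = 0.6216.
HTMT = 0.2200 / 0.6216 = 0.354.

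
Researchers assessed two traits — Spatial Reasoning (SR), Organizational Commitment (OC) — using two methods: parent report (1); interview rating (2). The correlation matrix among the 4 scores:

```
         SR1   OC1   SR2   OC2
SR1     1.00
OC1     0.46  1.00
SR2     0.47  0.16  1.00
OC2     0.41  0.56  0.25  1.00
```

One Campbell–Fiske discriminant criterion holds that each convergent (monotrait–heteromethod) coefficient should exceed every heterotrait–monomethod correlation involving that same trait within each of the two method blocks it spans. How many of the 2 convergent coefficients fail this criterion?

Each convergent coefficient versus the relevant comparison correlations:
SR (methods 1·2): 0.47 vs {0.46, 0.25} → pass.
OC (methods 1·2): 0.56 vs {0.46, 0.25} → pass.
0 of 2 fail.

0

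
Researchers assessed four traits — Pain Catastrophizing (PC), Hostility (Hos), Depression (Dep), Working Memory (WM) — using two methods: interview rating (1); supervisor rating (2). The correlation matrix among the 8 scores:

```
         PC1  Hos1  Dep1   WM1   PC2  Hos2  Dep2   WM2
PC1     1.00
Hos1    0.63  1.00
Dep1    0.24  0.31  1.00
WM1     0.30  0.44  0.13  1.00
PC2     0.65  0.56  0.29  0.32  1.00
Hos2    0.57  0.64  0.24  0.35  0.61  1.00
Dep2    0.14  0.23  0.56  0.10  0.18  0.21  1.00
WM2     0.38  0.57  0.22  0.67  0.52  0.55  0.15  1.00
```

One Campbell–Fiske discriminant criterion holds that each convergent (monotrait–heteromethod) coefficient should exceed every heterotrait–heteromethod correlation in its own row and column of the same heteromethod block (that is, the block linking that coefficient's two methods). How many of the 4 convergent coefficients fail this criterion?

Convergent coefficients and their comparison sets:
PC (methods 1·2): 0.65 vs {0.57, 0.56, 0.14, 0.29, 0.38, 0.32} → pass.
Hos (methods 1·2): 0.64 vs {0.56, 0.57, 0.23, 0.24, 0.57, 0.35} → pass.
Dep (methods 1·2): 0.56 vs {0.29, 0.14, 0.24, 0.23, 0.22, 0.10} → pass.
WM (methods 1·2): 0.67 vs {0.32, 0.38, 0.35, 0.57, 0.10, 0.22} → pass.
0 of 4 fail.

0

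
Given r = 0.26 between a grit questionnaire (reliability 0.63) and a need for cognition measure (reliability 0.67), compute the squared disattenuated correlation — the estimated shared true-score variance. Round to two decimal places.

Disattenuated r = 0.26 / √(0.63 × 0.67) = 0.26 / 0.6497 = 0.4002.
Shared true-score variance = 0.4002² = 0.1602 ≈ 0.16.

0.16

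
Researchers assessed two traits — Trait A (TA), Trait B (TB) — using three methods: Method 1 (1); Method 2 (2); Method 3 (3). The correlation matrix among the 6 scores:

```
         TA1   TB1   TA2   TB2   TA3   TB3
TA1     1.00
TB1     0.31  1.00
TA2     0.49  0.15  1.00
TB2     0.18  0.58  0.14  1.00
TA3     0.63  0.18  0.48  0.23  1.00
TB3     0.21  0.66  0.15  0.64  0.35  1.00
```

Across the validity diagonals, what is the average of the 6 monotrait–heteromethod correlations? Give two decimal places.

Convergent values: 0.49, 0.63, 0.48, 0.58, 0.66, 0.64; mean = 3.48/6 = 0.58.

0.58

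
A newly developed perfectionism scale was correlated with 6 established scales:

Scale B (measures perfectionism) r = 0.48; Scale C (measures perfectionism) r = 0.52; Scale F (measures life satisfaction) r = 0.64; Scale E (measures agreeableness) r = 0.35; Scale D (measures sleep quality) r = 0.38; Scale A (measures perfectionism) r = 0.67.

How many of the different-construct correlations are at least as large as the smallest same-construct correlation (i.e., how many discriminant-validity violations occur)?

Convergent (same construct = perfectionism): Scale B, Scale C, Scale A.
Smallest convergent = 0.48. Discriminant values: 0.64, 0.35, 0.38; count ≥ 0.48 → 1.

1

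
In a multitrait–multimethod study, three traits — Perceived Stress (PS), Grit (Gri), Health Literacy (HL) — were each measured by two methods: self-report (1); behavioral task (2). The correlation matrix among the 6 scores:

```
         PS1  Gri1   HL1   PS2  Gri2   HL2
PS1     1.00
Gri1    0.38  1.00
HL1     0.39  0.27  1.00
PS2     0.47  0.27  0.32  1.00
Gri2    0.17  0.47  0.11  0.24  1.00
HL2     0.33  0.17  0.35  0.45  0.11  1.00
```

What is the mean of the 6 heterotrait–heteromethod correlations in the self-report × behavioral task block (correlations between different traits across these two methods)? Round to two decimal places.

HTHM values (method 1 × method 2): 0.17, 0.33, 0.27, 0.17, 0.32, 0.11; mean = 1.37/6 = 0.23.

0.23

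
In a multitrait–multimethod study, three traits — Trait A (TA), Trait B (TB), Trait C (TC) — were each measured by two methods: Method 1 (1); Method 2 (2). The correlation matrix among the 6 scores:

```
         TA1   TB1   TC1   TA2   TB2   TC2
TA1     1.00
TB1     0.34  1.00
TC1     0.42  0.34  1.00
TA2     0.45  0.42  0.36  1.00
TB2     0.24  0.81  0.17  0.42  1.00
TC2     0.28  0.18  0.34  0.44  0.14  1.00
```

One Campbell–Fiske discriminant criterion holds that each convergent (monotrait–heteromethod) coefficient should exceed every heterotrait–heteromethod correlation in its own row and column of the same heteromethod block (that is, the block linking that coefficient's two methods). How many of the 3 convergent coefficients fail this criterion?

Each convergent coefficient versus the relevant comparison correlations:
TA (methods 1·2): 0.45 vs {0.24, 0.42, 0.28, 0.36} → pass.
TB (methods 1·2): 0.81 vs {0.42, 0.24, 0.18, 0.17} → pass.
TC (methods 1·2): 0.34 vs {0.36, 0.28, 0.17, 0.18} → fail.
1 of 3 fail.

1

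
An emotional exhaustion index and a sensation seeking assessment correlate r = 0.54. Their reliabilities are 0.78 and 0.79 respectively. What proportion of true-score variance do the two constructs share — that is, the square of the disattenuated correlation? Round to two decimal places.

0.47

Disattenuated r = 0.54 / √(0.78 × 0.79) = 0.54 / 0.7850 = 0.6879.
Shared true-score variance = 0.6879² = 0.4732 ≈ 0.47.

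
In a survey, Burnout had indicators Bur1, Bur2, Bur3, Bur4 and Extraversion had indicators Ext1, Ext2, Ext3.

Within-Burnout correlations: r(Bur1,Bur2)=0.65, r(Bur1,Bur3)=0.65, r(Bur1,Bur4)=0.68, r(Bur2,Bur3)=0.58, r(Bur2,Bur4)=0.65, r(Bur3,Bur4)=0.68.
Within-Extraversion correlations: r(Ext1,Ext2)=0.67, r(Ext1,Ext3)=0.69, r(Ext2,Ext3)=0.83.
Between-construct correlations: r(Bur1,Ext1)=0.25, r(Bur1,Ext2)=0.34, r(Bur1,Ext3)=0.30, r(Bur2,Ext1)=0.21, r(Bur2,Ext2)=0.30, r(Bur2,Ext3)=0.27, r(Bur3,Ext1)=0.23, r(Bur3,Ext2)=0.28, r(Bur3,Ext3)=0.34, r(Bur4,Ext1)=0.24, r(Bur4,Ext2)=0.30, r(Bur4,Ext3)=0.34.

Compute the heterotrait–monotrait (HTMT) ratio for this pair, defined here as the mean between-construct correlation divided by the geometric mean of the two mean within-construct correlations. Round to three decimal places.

Between-construct mean = 3.40/12 = 0.2833.
Mean within-Bur = 3.89/6 = 0.6483; mean within-Ext = 2.19/3 = 0.7300.
Geometric mean = √(0.6483 × 0.7300) = 0.6879.
HTMT = 0.2833 / 0.6879 = 0.412.

0.412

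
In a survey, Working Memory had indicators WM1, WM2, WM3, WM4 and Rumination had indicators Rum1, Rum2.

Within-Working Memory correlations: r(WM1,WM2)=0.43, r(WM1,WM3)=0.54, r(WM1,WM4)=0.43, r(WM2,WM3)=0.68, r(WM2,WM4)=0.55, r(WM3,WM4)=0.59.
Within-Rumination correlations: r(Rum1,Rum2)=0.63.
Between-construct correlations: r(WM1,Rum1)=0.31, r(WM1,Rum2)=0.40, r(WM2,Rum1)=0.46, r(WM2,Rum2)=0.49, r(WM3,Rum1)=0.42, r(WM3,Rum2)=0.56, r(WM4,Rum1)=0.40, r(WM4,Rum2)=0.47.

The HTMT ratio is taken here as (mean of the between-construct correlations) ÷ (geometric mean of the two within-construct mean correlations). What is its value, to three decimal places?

0.755

Mean heterotrait r = 3.51/8 = 0.4388.
Mean within-WM = 3.22/6 = 0.5367; mean within-Rum = 0.63/1 = 0.6300.
Geometric mean = √(0.5367 × 0.6300) = 0.5815.
HTMT = 0.4388 / 0.5815 = 0.755.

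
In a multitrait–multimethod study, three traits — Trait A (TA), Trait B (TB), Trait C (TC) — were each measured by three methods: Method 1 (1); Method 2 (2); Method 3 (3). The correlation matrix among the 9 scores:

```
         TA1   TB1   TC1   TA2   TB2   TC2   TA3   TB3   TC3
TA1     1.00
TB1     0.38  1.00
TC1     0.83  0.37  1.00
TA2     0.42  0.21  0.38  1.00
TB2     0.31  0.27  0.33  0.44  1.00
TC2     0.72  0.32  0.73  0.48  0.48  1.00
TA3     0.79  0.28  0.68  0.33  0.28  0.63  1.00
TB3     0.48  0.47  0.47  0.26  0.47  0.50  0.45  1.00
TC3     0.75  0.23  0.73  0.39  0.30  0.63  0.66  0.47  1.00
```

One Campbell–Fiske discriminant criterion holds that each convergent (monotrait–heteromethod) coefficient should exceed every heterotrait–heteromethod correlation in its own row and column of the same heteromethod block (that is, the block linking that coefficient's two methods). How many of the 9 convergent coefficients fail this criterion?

7

Convergent coefficients and their comparison sets:
TA (methods 1·2): 0.42 vs {0.31, 0.21, 0.72, 0.38} → fail.
TA (methods 1·3): 0.79 vs {0.48, 0.28, 0.75, 0.68} → pass.
TA (methods 2·3): 0.33 vs {0.26, 0.28, 0.39, 0.63} → fail.
TB (methods 1·2): 0.27 vs {0.21, 0.31, 0.32, 0.33} → fail.
TB (methods 1·3): 0.47 vs {0.28, 0.48, 0.23, 0.47} → fail.
TB (methods 2·3): 0.47 vs {0.28, 0.26, 0.30, 0.50} → fail.
TC (methods 1·2): 0.73 vs {0.38, 0.72, 0.33, 0.32} → pass.
TC (methods 1·3): 0.73 vs {0.68, 0.75, 0.47, 0.23} → fail.
TC (methods 2·3): 0.63 vs {0.63, 0.39, 0.50, 0.30} → fail.
7 of 9 fail.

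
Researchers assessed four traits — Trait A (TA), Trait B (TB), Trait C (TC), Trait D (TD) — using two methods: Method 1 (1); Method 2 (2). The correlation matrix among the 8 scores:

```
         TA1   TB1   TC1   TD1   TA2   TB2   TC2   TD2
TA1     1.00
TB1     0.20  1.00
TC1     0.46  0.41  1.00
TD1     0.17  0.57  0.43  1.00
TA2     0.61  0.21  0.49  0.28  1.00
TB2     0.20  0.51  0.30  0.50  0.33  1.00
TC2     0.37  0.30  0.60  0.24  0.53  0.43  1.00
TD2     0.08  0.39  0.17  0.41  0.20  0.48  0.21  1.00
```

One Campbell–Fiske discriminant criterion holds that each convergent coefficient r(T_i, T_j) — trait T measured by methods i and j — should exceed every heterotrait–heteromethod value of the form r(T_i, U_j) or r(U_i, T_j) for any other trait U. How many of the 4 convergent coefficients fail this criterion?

Each convergent coefficient versus the relevant comparison correlations:
TA (methods 1·2): 0.61 vs {0.20, 0.21, 0.37, 0.49, 0.08, 0.28} → pass.
TB (methods 1·2): 0.51 vs {0.21, 0.20, 0.30, 0.30, 0.39, 0.50} → pass.
TC (methods 1·2): 0.60 vs {0.49, 0.37, 0.30, 0.30, 0.17, 0.24} → pass.
TD (methods 1·2): 0.41 vs {0.28, 0.08, 0.50, 0.39, 0.24, 0.17} → fail.
1 of 4 fail.

1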